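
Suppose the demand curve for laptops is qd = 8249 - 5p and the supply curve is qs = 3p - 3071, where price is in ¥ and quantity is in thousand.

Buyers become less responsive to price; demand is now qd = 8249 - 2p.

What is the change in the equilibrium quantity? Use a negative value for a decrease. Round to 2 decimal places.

Before the shock: 8249 - 5p = 3p - 3071 ⇒ 11320 = 8p ⇒ p = 1415, q = 1174.
With the change applied: demand qd = 8249 - 2p, supply qs = 3p - 3071.
Setting them equal: 8249 - 2p = 3p - 3071 → 11320 = 5p, so p = 2264 and q = 3721.
Δq = 3721 − 1174 = +2547.00.

+2547.00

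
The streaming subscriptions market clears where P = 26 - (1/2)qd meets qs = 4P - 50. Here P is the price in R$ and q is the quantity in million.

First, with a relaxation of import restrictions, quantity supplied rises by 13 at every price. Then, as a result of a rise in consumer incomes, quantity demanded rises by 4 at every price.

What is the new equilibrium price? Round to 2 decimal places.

15.50

Original equilibrium: 52 - 2P = 4P - 50 gives 102 = 6P, so P = 17 and q = 18.
The new curves are qd = 56 - 2P (demand) and qs = 4P - 37 (supply).
Clearing the new market: 56 - 2P = 4P - 37, so P = 15.5 and q = 25.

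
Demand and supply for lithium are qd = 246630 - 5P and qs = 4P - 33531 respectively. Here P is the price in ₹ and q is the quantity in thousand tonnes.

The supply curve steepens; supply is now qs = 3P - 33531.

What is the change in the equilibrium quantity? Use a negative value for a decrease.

Before the shock: 246630 - 5P = 4P - 33531 ⇒ 280161 = 9P ⇒ P = 31129, q = 90985.
The shock moves the curves to qd = 246630 - 5P and qs = 3P - 33531.
Equate the new curves: 246630 - 5P = 3P - 33531, giving 280161 = 8P, P = 35020.125, q = 71529.375.
Δq = 71529.375 − 90985 = -19455.625.

-19455.625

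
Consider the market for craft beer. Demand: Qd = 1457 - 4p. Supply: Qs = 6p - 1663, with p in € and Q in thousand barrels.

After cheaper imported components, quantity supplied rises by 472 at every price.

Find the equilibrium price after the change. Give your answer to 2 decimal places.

Solve the original market: 1457 - 4p = 6p - 1663, hence p = 312 and Q = 209.
The shock moves the curves to Qd = 1457 - 4p and Qs = 6p - 1191.
New equilibrium: 1457 - 4p = 6p - 1191 ⇒ 2648 = 10p ⇒ p = 264.8, Q = 397.8.

264.80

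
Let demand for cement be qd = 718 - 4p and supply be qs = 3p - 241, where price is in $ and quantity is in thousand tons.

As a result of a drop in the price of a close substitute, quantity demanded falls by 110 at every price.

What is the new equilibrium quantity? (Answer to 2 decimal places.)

122.86

Solve the original market: 718 - 4p = 3p - 241, hence p = 137 and q = 170.
The shock moves the curves to qd = 608 - 4p and qs = 3p - 241.
Clearing the new market: 608 - 4p = 3p - 241, so p = 849/7 ≈ 121.2857 and q = 860/7 ≈ 122.8571.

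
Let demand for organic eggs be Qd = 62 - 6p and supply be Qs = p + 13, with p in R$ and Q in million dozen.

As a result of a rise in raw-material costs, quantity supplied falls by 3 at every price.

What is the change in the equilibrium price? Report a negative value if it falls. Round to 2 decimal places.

Initially, 62 - 6p = p + 13, so 49 = 7p and p = 7, Q = 20.
After the shift, demand is Qd = 62 - 6p and supply is Qs = p + 10.
Equate the new curves: 62 - 6p = p + 10, giving 52 = 7p, p = 52/7 ≈ 7.4286, Q = 122/7 ≈ 17.4286.
Δp = 7.4286 − 7 = +0.43.

+0.43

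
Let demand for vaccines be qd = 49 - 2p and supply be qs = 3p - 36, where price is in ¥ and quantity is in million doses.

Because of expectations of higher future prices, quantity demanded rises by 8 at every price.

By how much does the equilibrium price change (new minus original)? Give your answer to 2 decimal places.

+1.60

Before the shock: 49 - 2p = 3p - 36 ⇒ 85 = 5p ⇒ p = 17, q = 15.
The shock moves the curves to qd = 57 - 2p and qs = 3p - 36.
Setting them equal: 57 - 2p = 3p - 36 → 93 = 5p, so p = 18.6 and q = 19.8.
Δp = 18.6 − 17 = +1.60.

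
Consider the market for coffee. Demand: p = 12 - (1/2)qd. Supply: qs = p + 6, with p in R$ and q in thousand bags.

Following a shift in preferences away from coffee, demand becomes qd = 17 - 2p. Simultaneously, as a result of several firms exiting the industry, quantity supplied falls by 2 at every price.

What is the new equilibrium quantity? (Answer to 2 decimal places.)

8.33

Solve the original market: 24 - 2p = p + 6, hence p = 6 and q = 12.
After the shift, demand is qd = 17 - 2p and supply is qs = p + 4.
Equate the new curves: 17 - 2p = p + 4, giving 13 = 3p, p = 13/3 ≈ 4.3333, q = 25/3 ≈ 8.3333.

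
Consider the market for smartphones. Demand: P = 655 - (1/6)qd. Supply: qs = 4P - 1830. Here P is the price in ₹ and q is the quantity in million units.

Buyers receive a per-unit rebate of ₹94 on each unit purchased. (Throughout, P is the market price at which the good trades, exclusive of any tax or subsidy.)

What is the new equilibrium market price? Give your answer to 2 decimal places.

Before the shock: 3930 - 6P = 4P - 1830 ⇒ 5760 = 10P ⇒ P = 576, q = 474.
Since buyers' out-of-pocket price is the market price minus the rebate, the effective demand curve becomes qd = 4494 - 6P.
New equilibrium: 4494 - 6P = 4P - 1830 ⇒ 6324 = 10P ⇒ P = 632.4, q = 699.6.

632.40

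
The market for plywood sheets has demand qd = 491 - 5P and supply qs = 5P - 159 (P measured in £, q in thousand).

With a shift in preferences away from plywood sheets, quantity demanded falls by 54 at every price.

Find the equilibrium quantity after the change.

Original equilibrium: 491 - 5P = 5P - 159 gives 650 = 10P, so P = 65 and q = 166.
The shock moves the curves to qd = 437 - 5P and qs = 5P - 159.
Setting them equal: 437 - 5P = 5P - 159 → 596 = 10P, so P = 59.6 and q = 139.

139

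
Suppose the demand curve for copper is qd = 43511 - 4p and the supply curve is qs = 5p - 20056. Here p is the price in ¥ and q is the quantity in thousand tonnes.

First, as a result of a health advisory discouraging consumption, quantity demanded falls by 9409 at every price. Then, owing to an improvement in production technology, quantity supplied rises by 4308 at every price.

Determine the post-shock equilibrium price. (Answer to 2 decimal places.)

5538.89

Solve the original market: 43511 - 4p = 5p - 20056, hence p = 7063 and q = 15259.
After the shift, demand is qd = 34102 - 4p and supply is qs = 5p - 15748.
Clearing the new market: 34102 - 4p = 5p - 15748, so p = 49850/9 ≈ 5538.8889 and q = 107518/9 ≈ 11946.4444.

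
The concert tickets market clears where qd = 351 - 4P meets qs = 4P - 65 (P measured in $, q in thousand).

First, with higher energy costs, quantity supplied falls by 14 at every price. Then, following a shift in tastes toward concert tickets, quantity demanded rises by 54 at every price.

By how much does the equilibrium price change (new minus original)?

Original equilibrium: 351 - 4P = 4P - 65 gives 416 = 8P, so P = 52 and q = 143.
After the shift, demand is qd = 405 - 4P and supply is qs = 4P - 79.
New equilibrium: 405 - 4P = 4P - 79 ⇒ 484 = 8P ⇒ P = 60.5, q = 163.
ΔP = 60.5 − 52 = +8.5.

+8.5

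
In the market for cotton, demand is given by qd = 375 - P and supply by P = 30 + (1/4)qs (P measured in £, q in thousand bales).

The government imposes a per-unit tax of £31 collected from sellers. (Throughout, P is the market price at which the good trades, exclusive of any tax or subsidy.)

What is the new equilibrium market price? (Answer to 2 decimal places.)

Solve the original market: 375 - P = 4P - 120, hence P = 99 and q = 276.
Since sellers keep the price net of the tax, the effective supply curve becomes qs = 4P - 244.
Setting them equal: 375 - P = 4P - 244 → 619 = 5P, so P = 123.8 and q = 251.2.

123.80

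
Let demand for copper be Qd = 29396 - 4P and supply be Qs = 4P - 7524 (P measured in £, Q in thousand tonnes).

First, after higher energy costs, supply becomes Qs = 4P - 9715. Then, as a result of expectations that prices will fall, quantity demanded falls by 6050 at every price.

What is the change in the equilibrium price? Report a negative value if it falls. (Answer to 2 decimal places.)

-482.38

Original equilibrium: 29396 - 4P = 4P - 7524 gives 36920 = 8P, so P = 4615 and Q = 10936.
With the change applied: demand Qd = 23346 - 4P, supply Qs = 4P - 9715.
Equate the new curves: 23346 - 4P = 4P - 9715, giving 33061 = 8P, P = 4132.625, Q = 6815.5.
ΔP = 4132.625 − 4615 = -482.38.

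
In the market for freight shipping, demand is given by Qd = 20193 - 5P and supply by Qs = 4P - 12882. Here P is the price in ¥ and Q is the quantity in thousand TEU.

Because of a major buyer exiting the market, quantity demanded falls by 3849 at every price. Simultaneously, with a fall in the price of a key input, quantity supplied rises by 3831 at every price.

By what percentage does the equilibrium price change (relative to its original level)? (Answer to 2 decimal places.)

-23.22

Original equilibrium: 20193 - 5P = 4P - 12882 gives 33075 = 9P, so P = 3675 and Q = 1818.
The new curves are Qd = 16344 - 5P (demand) and Qs = 4P - 9051 (supply).
Setting them equal: 16344 - 5P = 4P - 9051 → 25395 = 9P, so P = 8465/3 ≈ 2821.6667 and Q = 6707/3 ≈ 2235.6667.
%ΔP = (2821.6667 − 3675) / 3675 × 100 = -23.22%.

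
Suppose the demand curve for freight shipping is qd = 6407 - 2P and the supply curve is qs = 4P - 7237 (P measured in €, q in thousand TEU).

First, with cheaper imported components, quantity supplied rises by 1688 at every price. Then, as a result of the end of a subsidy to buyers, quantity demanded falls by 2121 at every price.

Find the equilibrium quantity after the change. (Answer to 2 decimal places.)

Before the shock: 6407 - 2P = 4P - 7237 ⇒ 13644 = 6P ⇒ P = 2274, q = 1859.
After the shift, demand is qd = 4286 - 2P and supply is qs = 4P - 5549.
New equilibrium: 4286 - 2P = 4P - 5549 ⇒ 9835 = 6P ⇒ P = 9835/6 ≈ 1639.1667, q = 3023/3 ≈ 1007.6667.

1007.67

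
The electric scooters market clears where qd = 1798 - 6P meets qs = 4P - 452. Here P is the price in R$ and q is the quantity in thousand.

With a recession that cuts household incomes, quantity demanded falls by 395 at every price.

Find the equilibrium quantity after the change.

290

Original equilibrium: 1798 - 6P = 4P - 452 gives 2250 = 10P, so P = 225 and q = 448.
The new curves are qd = 1403 - 6P (demand) and qs = 4P - 452 (supply).
Clearing the new market: 1403 - 6P = 4P - 452, so P = 185.5 and q = 290.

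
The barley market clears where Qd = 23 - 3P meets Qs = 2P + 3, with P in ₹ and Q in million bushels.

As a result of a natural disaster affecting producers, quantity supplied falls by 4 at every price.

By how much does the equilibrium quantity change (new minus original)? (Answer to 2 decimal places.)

-2.40

Before the shock: 23 - 3P = 2P + 3 ⇒ 20 = 5P ⇒ P = 4, Q = 11.
After the shift, demand is Qd = 23 - 3P and supply is Qs = 2P - 1.
New equilibrium: 23 - 3P = 2P - 1 ⇒ 24 = 5P ⇒ P = 4.8, Q = 8.6.
ΔQ = 8.6 − 11 = -2.40.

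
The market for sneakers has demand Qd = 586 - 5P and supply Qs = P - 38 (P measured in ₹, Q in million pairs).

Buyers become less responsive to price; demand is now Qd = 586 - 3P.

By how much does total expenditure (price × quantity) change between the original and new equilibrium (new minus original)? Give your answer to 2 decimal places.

+11544.00

Solve the original market: 586 - 5P = P - 38, hence P = 104 and Q = 66.
With the change applied: demand Qd = 586 - 3P, supply Qs = P - 38.
Equate the new curves: 586 - 3P = P - 38, giving 624 = 4P, P = 156, Q = 118.
Expenditure moves from 104×66 = 6864 to 156×118 = 18408; change = +11544.00.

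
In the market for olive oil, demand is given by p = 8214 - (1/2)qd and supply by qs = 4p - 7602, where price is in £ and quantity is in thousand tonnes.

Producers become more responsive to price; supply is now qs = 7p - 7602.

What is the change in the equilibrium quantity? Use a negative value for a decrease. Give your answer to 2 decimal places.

Solve the original market: 16428 - 2p = 4p - 7602, hence p = 4005 and q = 8418.
The new curves are qd = 16428 - 2p (demand) and qs = 7p - 7602 (supply).
Equate the new curves: 16428 - 2p = 7p - 7602, giving 24030 = 9p, p = 2670, q = 11088.
Δq = 11088 − 8418 = +2670.00.

+2670.00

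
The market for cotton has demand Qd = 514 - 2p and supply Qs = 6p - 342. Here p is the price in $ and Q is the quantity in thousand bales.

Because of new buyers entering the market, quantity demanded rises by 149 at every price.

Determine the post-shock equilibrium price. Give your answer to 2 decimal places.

125.63

Before the shock: 514 - 2p = 6p - 342 ⇒ 856 = 8p ⇒ p = 107, Q = 300.
With the change applied: demand Qd = 663 - 2p, supply Qs = 6p - 342.
Setting them equal: 663 - 2p = 6p - 342 → 1005 = 8p, so p = 125.625 and Q = 411.75.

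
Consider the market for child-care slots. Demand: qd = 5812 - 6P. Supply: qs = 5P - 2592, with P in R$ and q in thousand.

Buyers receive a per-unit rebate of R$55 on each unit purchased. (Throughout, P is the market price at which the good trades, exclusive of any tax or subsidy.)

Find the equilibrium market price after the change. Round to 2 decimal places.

794.00

Before the shock: 5812 - 6P = 5P - 2592 ⇒ 8404 = 11P ⇒ P = 764, q = 1228.
Since buyers' out-of-pocket price is the market price minus the rebate, the effective demand curve becomes qd = 6142 - 6P.
Clearing the new market: 6142 - 6P = 5P - 2592, so P = 794 and q = 1378.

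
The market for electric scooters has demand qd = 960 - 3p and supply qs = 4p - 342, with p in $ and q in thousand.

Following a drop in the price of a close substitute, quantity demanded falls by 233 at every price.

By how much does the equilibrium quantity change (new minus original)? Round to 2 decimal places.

Before the shock: 960 - 3p = 4p - 342 ⇒ 1302 = 7p ⇒ p = 186, q = 402.
With the change applied: demand qd = 727 - 3p, supply qs = 4p - 342.
New equilibrium: 727 - 3p = 4p - 342 ⇒ 1069 = 7p ⇒ p = 1069/7 ≈ 152.7143, q = 1882/7 ≈ 268.8571.
Δq = 268.8571 − 402 = -133.14.

-133.14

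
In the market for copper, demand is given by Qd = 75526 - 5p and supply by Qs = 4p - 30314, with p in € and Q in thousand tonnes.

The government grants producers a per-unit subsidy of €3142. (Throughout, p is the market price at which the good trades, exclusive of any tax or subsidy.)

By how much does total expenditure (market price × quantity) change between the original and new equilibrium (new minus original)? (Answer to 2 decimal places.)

+49003718.12

Before the shock: 75526 - 5p = 4p - 30314 ⇒ 105840 = 9p ⇒ p = 11760, Q = 16726.
Since sellers receive the price plus the subsidy, the effective supply curve becomes Qs = 4p - 17746.
Equate the new curves: 75526 - 5p = 4p - 17746, giving 93272 = 9p, p = 93272/9 ≈ 10363.5556, Q = 213374/9 ≈ 23708.2222.
Expenditure moves from 11760×16726 = 196697760 to 10363.5556×23708.2222 = 245701478.1235; change = +49003718.12.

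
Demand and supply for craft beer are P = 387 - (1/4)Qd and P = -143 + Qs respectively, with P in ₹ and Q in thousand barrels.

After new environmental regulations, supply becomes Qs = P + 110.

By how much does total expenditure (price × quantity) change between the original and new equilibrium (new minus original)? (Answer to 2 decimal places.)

Solve the original market: 1548 - 4P = P + 143, hence P = 281 and Q = 424.
With the change applied: demand Qd = 1548 - 4P, supply Qs = P + 110.
Setting them equal: 1548 - 4P = P + 110 → 1438 = 5P, so P = 287.6 and Q = 397.6.
Expenditure moves from 281×424 = 119144 to 287.6×397.6 = 114349.76; change = -4794.24.

-4794.24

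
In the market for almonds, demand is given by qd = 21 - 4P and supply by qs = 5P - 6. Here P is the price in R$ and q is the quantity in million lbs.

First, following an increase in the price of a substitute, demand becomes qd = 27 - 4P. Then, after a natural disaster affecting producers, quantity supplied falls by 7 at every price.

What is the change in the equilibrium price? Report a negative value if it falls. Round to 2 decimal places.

+1.44

Before the shock: 21 - 4P = 5P - 6 ⇒ 27 = 9P ⇒ P = 3, q = 9.
After the shift, demand is qd = 27 - 4P and supply is qs = 5P - 13.
New equilibrium: 27 - 4P = 5P - 13 ⇒ 40 = 9P ⇒ P = 40/9 ≈ 4.4444, q = 83/9 ≈ 9.2222.
ΔP = 4.4444 − 3 = +1.44.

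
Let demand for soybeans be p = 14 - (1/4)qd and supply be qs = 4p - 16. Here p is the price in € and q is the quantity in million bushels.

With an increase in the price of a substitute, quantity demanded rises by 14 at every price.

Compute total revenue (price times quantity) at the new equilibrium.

290.25

Solve the original market: 56 - 4p = 4p - 16, hence p = 9 and q = 20.
After the shift, demand is qd = 70 - 4p and supply is qs = 4p - 16.
Setting them equal: 70 - 4p = 4p - 16 → 86 = 8p, so p = 10.75 and q = 27.
New expenditure = 10.75 × 27 = 290.25.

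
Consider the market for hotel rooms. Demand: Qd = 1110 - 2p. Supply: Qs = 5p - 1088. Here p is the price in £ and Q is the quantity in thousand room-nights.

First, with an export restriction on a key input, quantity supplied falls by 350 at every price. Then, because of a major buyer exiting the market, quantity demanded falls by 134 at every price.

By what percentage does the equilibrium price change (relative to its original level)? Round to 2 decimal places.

+9.83

Before the shock: 1110 - 2p = 5p - 1088 ⇒ 2198 = 7p ⇒ p = 314, Q = 482.
The shock moves the curves to Qd = 976 - 2p and Qs = 5p - 1438.
New equilibrium: 976 - 2p = 5p - 1438 ⇒ 2414 = 7p ⇒ p = 2414/7 ≈ 344.8571, Q = 2004/7 ≈ 286.2857.
%Δp = (344.8571 − 314) / 314 × 100 = +9.83%.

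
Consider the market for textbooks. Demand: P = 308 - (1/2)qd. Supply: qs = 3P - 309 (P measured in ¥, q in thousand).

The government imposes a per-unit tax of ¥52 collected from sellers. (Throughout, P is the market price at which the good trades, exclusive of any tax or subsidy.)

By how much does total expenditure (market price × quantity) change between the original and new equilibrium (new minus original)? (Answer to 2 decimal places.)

-5815.68

Solve the original market: 616 - 2P = 3P - 309, hence P = 185 and q = 246.
Since sellers keep the price net of the tax, the effective supply curve becomes qs = 3P - 465.
Setting them equal: 616 - 2P = 3P - 465 → 1081 = 5P, so P = 216.2 and q = 183.6.
Expenditure moves from 185×246 = 45510 to 216.2×183.6 = 39694.32; change = -5815.68.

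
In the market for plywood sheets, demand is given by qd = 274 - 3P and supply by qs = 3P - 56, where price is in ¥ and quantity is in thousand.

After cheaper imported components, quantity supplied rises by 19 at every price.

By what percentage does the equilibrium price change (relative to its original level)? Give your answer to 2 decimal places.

-5.76

Initially, 274 - 3P = 3P - 56, so 330 = 6P and P = 55, q = 109.
The shock moves the curves to qd = 274 - 3P and qs = 3P - 37.
Equate the new curves: 274 - 3P = 3P - 37, giving 311 = 6P, P = 311/6 ≈ 51.8333, q = 118.5.
%ΔP = (51.8333 − 55) / 55 × 100 = -5.76%.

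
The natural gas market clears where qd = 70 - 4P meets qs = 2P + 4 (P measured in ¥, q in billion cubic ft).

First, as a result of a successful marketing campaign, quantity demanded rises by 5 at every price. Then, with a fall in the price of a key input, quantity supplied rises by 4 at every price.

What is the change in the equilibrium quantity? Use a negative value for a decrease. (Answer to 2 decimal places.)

+4.33

Initially, 70 - 4P = 2P + 4, so 66 = 6P and P = 11, q = 26.
The shock moves the curves to qd = 75 - 4P and qs = 2P + 8.
New equilibrium: 75 - 4P = 2P + 8 ⇒ 67 = 6P ⇒ P = 67/6 ≈ 11.1667, q = 91/3 ≈ 30.3333.
Δq = 30.3333 − 26 = +4.33.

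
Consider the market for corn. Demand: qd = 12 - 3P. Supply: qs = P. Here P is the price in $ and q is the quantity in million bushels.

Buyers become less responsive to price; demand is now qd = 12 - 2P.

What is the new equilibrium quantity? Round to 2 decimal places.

Before the shock: 12 - 3P = P ⇒ 12 = 4P ⇒ P = 3, q = 3.
The new curves are qd = 12 - 2P (demand) and qs = P (supply).
New equilibrium: 12 - 2P = P ⇒ 12 = 3P ⇒ P = 4, q = 4.

4.00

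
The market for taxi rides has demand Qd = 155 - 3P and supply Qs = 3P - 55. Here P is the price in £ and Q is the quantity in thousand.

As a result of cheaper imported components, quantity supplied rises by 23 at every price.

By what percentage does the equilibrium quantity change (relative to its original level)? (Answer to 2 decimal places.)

Original equilibrium: 155 - 3P = 3P - 55 gives 210 = 6P, so P = 35 and Q = 50.
With the change applied: demand Qd = 155 - 3P, supply Qs = 3P - 32.
Equate the new curves: 155 - 3P = 3P - 32, giving 187 = 6P, P = 187/6 ≈ 31.1667, Q = 61.5.
%ΔQ = (61.5 − 50) / 50 × 100 = +23.00%.

+23.00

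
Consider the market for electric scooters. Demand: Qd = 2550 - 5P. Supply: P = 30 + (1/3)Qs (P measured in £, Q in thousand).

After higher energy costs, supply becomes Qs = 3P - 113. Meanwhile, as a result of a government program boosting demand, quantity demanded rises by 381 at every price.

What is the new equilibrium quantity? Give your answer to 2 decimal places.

Original equilibrium: 2550 - 5P = 3P - 90 gives 2640 = 8P, so P = 330 and Q = 900.
After the shift, demand is Qd = 2931 - 5P and supply is Qs = 3P - 113.
Setting them equal: 2931 - 5P = 3P - 113 → 3044 = 8P, so P = 380.5 and Q = 1028.5.

1028.50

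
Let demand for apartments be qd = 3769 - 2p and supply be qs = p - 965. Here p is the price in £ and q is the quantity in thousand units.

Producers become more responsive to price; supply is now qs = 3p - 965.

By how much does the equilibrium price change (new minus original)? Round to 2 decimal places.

Initially, 3769 - 2p = p - 965, so 4734 = 3p and p = 1578, q = 613.
After the shift, demand is qd = 3769 - 2p and supply is qs = 3p - 965.
New equilibrium: 3769 - 2p = 3p - 965 ⇒ 4734 = 5p ⇒ p = 946.8, q = 1875.4.
Δp = 946.8 − 1578 = -631.20.

-631.20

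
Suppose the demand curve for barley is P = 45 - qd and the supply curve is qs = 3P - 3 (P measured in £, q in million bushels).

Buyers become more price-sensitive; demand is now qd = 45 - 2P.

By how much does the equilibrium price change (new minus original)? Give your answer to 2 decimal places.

-2.40

Original equilibrium: 45 - P = 3P - 3 gives 48 = 4P, so P = 12 and q = 33.
The new curves are qd = 45 - 2P (demand) and qs = 3P - 3 (supply).
Equate the new curves: 45 - 2P = 3P - 3, giving 48 = 5P, P = 9.6, q = 25.8.
ΔP = 9.6 − 12 = -2.40.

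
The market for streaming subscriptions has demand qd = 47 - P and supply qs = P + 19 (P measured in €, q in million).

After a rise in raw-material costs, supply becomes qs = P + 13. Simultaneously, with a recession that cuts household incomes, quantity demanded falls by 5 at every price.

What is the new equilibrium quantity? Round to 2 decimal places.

27.50

Initially, 47 - P = P + 19, so 28 = 2P and P = 14, q = 33.
The shock moves the curves to qd = 42 - P and qs = P + 13.
Setting them equal: 42 - P = P + 13 → 29 = 2P, so P = 14.5 and q = 27.5.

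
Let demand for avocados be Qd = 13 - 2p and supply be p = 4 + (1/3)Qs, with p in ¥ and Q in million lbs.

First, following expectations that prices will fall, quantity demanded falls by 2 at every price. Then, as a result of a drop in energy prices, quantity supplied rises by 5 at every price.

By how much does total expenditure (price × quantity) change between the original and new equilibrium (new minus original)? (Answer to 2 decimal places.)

Solve the original market: 13 - 2p = 3p - 12, hence p = 5 and Q = 3.
The shock moves the curves to Qd = 11 - 2p and Qs = 3p - 7.
Setting them equal: 11 - 2p = 3p - 7 → 18 = 5p, so p = 3.6 and Q = 3.8.
Expenditure moves from 5×3 = 15 to 3.6×3.8 = 13.68; change = -1.32.

-1.32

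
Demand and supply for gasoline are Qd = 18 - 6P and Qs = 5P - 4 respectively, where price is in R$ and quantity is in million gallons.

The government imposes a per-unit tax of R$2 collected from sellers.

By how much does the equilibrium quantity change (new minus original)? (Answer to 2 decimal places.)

Before the shock: 18 - 6P = 5P - 4 ⇒ 22 = 11P ⇒ P = 2, Q = 6.
Since sellers keep the price net of the tax, the effective supply curve becomes Qs = 5P - 14.
Clearing the new market: 18 - 6P = 5P - 14, so P = 32/11 ≈ 2.9091 and Q = 6/11 ≈ 0.5455.
ΔQ = 0.5455 − 6 = -5.45.

-5.45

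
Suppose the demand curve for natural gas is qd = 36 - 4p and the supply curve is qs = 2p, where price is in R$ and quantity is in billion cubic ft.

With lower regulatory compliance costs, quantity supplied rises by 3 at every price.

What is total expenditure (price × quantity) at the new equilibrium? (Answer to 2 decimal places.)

Before the shock: 36 - 4p = 2p ⇒ 36 = 6p ⇒ p = 6, q = 12.
With the change applied: demand qd = 36 - 4p, supply qs = 2p + 3.
New equilibrium: 36 - 4p = 2p + 3 ⇒ 33 = 6p ⇒ p = 5.5, q = 14.
New expenditure = 5.5 × 14 = 77.00.

77.00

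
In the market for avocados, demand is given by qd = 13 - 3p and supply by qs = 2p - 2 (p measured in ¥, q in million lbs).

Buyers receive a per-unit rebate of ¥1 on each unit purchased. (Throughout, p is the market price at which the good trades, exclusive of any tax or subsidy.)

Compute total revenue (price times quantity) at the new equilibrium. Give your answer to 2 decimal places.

18.72

Solve the original market: 13 - 3p = 2p - 2, hence p = 3 and q = 4.
Since buyers' out-of-pocket price is the market price minus the rebate, the effective demand curve becomes qd = 16 - 3p.
Equate the new curves: 16 - 3p = 2p - 2, giving 18 = 5p, p = 3.6, q = 5.2.
New expenditure = 3.6 × 5.2 = 18.72.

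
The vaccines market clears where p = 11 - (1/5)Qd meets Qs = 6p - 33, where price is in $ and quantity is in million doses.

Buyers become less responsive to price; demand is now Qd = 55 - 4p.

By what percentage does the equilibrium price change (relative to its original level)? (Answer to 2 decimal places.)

+10.00

Before the shock: 55 - 5p = 6p - 33 ⇒ 88 = 11p ⇒ p = 8, Q = 15.
The new curves are Qd = 55 - 4p (demand) and Qs = 6p - 33 (supply).
Clearing the new market: 55 - 4p = 6p - 33, so p = 8.8 and Q = 19.8.
%Δp = (8.8 − 8) / 8 × 100 = +10.00%.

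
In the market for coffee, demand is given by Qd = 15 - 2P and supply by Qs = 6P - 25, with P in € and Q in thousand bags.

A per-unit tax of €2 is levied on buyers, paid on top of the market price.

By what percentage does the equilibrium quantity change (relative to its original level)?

Original equilibrium: 15 - 2P = 6P - 25 gives 40 = 8P, so P = 5 and Q = 5.
Since buyers pay the price plus the tax, the effective demand curve becomes Qd = 11 - 2P.
Setting them equal: 11 - 2P = 6P - 25 → 36 = 8P, so P = 4.5 and Q = 2.
%ΔQ = (2 − 5) / 5 × 100 = -60%.

-60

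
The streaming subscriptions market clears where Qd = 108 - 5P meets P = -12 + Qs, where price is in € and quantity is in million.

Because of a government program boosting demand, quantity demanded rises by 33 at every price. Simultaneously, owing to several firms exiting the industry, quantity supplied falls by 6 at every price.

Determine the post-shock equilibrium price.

Solve the original market: 108 - 5P = P + 12, hence P = 16 and Q = 28.
The shock moves the curves to Qd = 141 - 5P and Qs = P + 6.
Equate the new curves: 141 - 5P = P + 6, giving 135 = 6P, P = 22.5, Q = 28.5.

22.5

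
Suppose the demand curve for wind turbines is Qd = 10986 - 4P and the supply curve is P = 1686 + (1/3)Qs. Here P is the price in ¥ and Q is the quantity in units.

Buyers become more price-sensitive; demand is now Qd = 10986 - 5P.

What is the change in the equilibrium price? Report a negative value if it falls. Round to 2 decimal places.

-286.50

Original equilibrium: 10986 - 4P = 3P - 5058 gives 16044 = 7P, so P = 2292 and Q = 1818.
The shock moves the curves to Qd = 10986 - 5P and Qs = 3P - 5058.
Setting them equal: 10986 - 5P = 3P - 5058 → 16044 = 8P, so P = 2005.5 and Q = 958.5.
ΔP = 2005.5 − 2292 = -286.50.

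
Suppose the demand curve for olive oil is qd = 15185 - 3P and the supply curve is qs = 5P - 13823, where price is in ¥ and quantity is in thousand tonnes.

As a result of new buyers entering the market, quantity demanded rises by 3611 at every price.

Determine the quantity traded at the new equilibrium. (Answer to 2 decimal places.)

Solve the original market: 15185 - 3P = 5P - 13823, hence P = 3626 and q = 4307.
The new curves are qd = 18796 - 3P (demand) and qs = 5P - 13823 (supply).
Clearing the new market: 18796 - 3P = 5P - 13823, so P = 4077.375 and q = 6563.875.

6563.88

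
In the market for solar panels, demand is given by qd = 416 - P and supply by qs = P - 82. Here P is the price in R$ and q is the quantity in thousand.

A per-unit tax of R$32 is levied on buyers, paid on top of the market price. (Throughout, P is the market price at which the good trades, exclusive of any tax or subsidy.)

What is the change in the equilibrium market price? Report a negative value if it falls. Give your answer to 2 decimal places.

Initially, 416 - P = P - 82, so 498 = 2P and P = 249, q = 167.
Since buyers pay the price plus the tax, the effective demand curve becomes qd = 384 - P.
New equilibrium: 384 - P = P - 82 ⇒ 466 = 2P ⇒ P = 233, q = 151.
ΔP = 233 − 249 = -16.00.

-16.00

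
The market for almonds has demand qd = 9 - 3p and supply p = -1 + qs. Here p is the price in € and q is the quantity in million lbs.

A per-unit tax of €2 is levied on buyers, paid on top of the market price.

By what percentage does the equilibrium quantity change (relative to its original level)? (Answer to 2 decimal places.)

-50.00

Initially, 9 - 3p = p + 1, so 8 = 4p and p = 2, q = 3.
Since buyers pay the price plus the tax, the effective demand curve becomes qd = 3 - 3p.
Clearing the new market: 3 - 3p = p + 1, so p = 0.5 and q = 1.5.
%Δq = (1.5 − 3) / 3 × 100 = -50.00%.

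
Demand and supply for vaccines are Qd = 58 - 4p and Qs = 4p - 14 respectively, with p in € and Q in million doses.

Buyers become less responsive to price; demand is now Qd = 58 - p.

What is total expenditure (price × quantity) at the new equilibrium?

Solve the original market: 58 - 4p = 4p - 14, hence p = 9 and Q = 22.
After the shift, demand is Qd = 58 - p and supply is Qs = 4p - 14.
Clearing the new market: 58 - p = 4p - 14, so p = 14.4 and Q = 43.6.
New expenditure = 14.4 × 43.6 = 627.84.

627.84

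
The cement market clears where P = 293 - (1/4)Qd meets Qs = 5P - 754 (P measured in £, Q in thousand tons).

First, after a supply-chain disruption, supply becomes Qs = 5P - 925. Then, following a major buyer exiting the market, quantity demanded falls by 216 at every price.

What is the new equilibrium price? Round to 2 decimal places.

209.00

Before the shock: 1172 - 4P = 5P - 754 ⇒ 1926 = 9P ⇒ P = 214, Q = 316.
The new curves are Qd = 956 - 4P (demand) and Qs = 5P - 925 (supply).
New equilibrium: 956 - 4P = 5P - 925 ⇒ 1881 = 9P ⇒ P = 209, Q = 120.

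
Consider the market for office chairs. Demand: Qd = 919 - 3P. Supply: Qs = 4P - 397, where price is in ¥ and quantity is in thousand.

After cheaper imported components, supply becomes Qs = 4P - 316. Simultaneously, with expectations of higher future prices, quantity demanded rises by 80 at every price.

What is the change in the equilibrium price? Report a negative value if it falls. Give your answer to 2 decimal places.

Original equilibrium: 919 - 3P = 4P - 397 gives 1316 = 7P, so P = 188 and Q = 355.
After the shift, demand is Qd = 999 - 3P and supply is Qs = 4P - 316.
New equilibrium: 999 - 3P = 4P - 316 ⇒ 1315 = 7P ⇒ P = 1315/7 ≈ 187.8571, Q = 3048/7 ≈ 435.4286.
ΔP = 187.8571 − 188 = -0.14.

-0.14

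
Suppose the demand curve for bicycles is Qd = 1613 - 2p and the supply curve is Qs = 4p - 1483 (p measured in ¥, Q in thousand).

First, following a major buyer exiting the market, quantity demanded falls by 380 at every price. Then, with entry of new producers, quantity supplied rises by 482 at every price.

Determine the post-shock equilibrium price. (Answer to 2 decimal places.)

372.33

Before the shock: 1613 - 2p = 4p - 1483 ⇒ 3096 = 6p ⇒ p = 516, Q = 581.
The new curves are Qd = 1233 - 2p (demand) and Qs = 4p - 1001 (supply).
New equilibrium: 1233 - 2p = 4p - 1001 ⇒ 2234 = 6p ⇒ p = 1117/3 ≈ 372.3333, Q = 1465/3 ≈ 488.3333.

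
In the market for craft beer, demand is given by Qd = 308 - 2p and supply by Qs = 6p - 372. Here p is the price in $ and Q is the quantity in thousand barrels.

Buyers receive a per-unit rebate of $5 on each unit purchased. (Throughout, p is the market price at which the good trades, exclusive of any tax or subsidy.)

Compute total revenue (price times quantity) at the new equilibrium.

Solve the original market: 308 - 2p = 6p - 372, hence p = 85 and Q = 138.
Since buyers' out-of-pocket price is the market price minus the rebate, the effective demand curve becomes Qd = 318 - 2p.
New equilibrium: 318 - 2p = 6p - 372 ⇒ 690 = 8p ⇒ p = 86.25, Q = 145.5.
New expenditure = 86.25 × 145.5 = 12549.375.

12549.375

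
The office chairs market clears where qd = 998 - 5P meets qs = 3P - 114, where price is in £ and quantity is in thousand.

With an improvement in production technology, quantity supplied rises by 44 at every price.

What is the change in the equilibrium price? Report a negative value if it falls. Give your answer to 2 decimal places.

Initially, 998 - 5P = 3P - 114, so 1112 = 8P and P = 139, q = 303.
The shock moves the curves to qd = 998 - 5P and qs = 3P - 70.
Clearing the new market: 998 - 5P = 3P - 70, so P = 133.5 and q = 330.5.
ΔP = 133.5 − 139 = -5.50.

-5.50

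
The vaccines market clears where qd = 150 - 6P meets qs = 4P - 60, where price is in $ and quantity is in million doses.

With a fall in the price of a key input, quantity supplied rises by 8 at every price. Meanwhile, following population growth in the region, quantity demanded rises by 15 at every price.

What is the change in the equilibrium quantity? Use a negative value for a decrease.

+10.8

Solve the original market: 150 - 6P = 4P - 60, hence P = 21 and q = 24.
The new curves are qd = 165 - 6P (demand) and qs = 4P - 52 (supply).
Clearing the new market: 165 - 6P = 4P - 52, so P = 21.7 and q = 34.8.
Δq = 34.8 − 24 = +10.8.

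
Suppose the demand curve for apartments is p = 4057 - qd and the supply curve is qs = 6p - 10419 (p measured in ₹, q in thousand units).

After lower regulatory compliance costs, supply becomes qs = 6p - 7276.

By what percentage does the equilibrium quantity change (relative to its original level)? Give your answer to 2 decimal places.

Original equilibrium: 4057 - p = 6p - 10419 gives 14476 = 7p, so p = 2068 and q = 1989.
The shock moves the curves to qd = 4057 - p and qs = 6p - 7276.
New equilibrium: 4057 - p = 6p - 7276 ⇒ 11333 = 7p ⇒ p = 1619, q = 2438.
%Δq = (2438 − 1989) / 1989 × 100 = +22.57%.

+22.57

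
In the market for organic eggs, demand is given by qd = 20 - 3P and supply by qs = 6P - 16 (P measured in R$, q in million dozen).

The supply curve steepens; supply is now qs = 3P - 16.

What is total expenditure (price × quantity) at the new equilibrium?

Original equilibrium: 20 - 3P = 6P - 16 gives 36 = 9P, so P = 4 and q = 8.
With the change applied: demand qd = 20 - 3P, supply qs = 3P - 16.
Setting them equal: 20 - 3P = 3P - 16 → 36 = 6P, so P = 6 and q = 2.
New expenditure = 6 × 2 = 12.

12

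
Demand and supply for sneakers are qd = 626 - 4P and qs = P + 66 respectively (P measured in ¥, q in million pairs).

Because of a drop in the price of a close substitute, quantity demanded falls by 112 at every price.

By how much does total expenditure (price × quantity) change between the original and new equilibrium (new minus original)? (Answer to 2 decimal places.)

-5994.24

Initially, 626 - 4P = P + 66, so 560 = 5P and P = 112, q = 178.
After the shift, demand is qd = 514 - 4P and supply is qs = P + 66.
Setting them equal: 514 - 4P = P + 66 → 448 = 5P, so P = 89.6 and q = 155.6.
Expenditure moves from 112×178 = 19936 to 89.6×155.6 = 13941.76; change = -5994.24.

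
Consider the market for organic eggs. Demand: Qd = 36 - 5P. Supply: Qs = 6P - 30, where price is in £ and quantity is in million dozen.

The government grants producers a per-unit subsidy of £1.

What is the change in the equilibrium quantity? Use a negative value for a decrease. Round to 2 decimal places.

+2.73

Before the shock: 36 - 5P = 6P - 30 ⇒ 66 = 11P ⇒ P = 6, Q = 6.
Since sellers receive the price plus the subsidy, the effective supply curve becomes Qs = 6P - 24.
New equilibrium: 36 - 5P = 6P - 24 ⇒ 60 = 11P ⇒ P = 60/11 ≈ 5.4545, Q = 96/11 ≈ 8.7273.
ΔQ = 8.7273 − 6 = +2.73.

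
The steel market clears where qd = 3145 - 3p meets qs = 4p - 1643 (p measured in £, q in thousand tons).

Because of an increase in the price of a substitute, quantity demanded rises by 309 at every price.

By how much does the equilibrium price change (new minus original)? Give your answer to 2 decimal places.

Before the shock: 3145 - 3p = 4p - 1643 ⇒ 4788 = 7p ⇒ p = 684, q = 1093.
The new curves are qd = 3454 - 3p (demand) and qs = 4p - 1643 (supply).
Equate the new curves: 3454 - 3p = 4p - 1643, giving 5097 = 7p, p = 5097/7 ≈ 728.1429, q = 8887/7 ≈ 1269.5714.
Δp = 728.1429 − 684 = +44.14.

+44.14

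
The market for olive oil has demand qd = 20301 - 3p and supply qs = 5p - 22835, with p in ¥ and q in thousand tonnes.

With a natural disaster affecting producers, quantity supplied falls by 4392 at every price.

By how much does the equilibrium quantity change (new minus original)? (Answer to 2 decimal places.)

Solve the original market: 20301 - 3p = 5p - 22835, hence p = 5392 and q = 4125.
The shock moves the curves to qd = 20301 - 3p and qs = 5p - 27227.
Equate the new curves: 20301 - 3p = 5p - 27227, giving 47528 = 8p, p = 5941, q = 2478.
Δq = 2478 − 4125 = -1647.00.

-1647.00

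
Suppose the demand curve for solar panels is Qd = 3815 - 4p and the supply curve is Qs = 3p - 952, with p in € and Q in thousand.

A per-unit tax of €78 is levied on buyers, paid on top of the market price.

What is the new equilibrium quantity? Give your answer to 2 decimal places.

Before the shock: 3815 - 4p = 3p - 952 ⇒ 4767 = 7p ⇒ p = 681, Q = 1091.
Since buyers pay the price plus the tax, the effective demand curve becomes Qd = 3503 - 4p.
Setting them equal: 3503 - 4p = 3p - 952 → 4455 = 7p, so p = 4455/7 ≈ 636.4286 and Q = 6701/7 ≈ 957.2857.

957.29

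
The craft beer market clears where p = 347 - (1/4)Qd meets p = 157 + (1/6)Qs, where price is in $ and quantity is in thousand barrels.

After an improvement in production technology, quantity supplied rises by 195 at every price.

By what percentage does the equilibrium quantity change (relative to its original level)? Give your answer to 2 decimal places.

Before the shock: 1388 - 4p = 6p - 942 ⇒ 2330 = 10p ⇒ p = 233, Q = 456.
The new curves are Qd = 1388 - 4p (demand) and Qs = 6p - 747 (supply).
New equilibrium: 1388 - 4p = 6p - 747 ⇒ 2135 = 10p ⇒ p = 213.5, Q = 534.
%ΔQ = (534 − 456) / 456 × 100 = +17.11%.

+17.11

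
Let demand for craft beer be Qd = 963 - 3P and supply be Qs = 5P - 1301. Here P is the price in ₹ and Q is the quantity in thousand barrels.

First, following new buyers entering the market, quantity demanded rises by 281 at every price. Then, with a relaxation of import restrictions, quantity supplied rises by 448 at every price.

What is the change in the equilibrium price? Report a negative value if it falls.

-20.875

Before the shock: 963 - 3P = 5P - 1301 ⇒ 2264 = 8P ⇒ P = 283, Q = 114.
The shock moves the curves to Qd = 1244 - 3P and Qs = 5P - 853.
Clearing the new market: 1244 - 3P = 5P - 853, so P = 262.125 and Q = 457.625.
ΔP = 262.125 − 283 = -20.875.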